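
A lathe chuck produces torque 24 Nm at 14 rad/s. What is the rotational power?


Given: tau = 24 Nm, omega = 14 rad/s
Using P = tau * omega
P = 24 * 14
P = 336 W

336 W


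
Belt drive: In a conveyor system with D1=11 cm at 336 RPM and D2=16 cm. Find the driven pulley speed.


Given: D1 = 11 cm, w1 = 336 RPM, D2 = 16 cm
Using D1*w1 = D2*w2
w2 = D1*w1 / D2
w2 = 11*336 / 16
w2 = 3696 / 16
w2 = 231 RPM

231 RPM


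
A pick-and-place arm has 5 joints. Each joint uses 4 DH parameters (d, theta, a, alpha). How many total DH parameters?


Given: 5 joints, 4 DH parameters per joint (d, theta, a, alpha)
Total DH parameters = number_of_joints * 4
Total = 5 * 4
Total = 20

20


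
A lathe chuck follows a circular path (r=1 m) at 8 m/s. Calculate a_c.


Given: v = 8 m/s, r = 1 m
Using a_c = v^2 / r
a_c = 8^2 / 1
a_c = 64 / 1
a_c = 64 m/s^2

64 m/s^2


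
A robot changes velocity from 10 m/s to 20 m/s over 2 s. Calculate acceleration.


Given: initial velocity v0 = 10 m/s, final velocity v = 20 m/s, time t = 2 s
Using a = (v - v0) / t
a = (20 - 10) / 2
a = 10 / 2
a = 5 m/s^2

5 m/s^2


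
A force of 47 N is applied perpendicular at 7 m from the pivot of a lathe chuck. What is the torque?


Given: F = 47 N, r = 7 m, angle = 90 deg (perpendicular)
Using tau = F * r * sin(90)
sin(90) = 1
tau = 47 * 7 * 1
tau = 329 Nm

329 Nm


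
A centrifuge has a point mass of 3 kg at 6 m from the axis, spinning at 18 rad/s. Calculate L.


Given: m = 3 kg, r = 6 m, omega = 18 rad/s
For a point mass: I = m*r^2
I = 3*6^2 = 3*36 = 108
L = I*omega = 108*18
L = 1944 kg*m^2/s

1944 kg*m^2/s


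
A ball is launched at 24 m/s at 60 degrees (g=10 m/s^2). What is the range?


Given: v0 = 24 m/s, theta = 60 deg, g = 10 m/s^2
sin(2*60) = sin(120) = sqrt(3)/2
Using R = v0^2 * sin(2*theta) / g
R = 24^2 * (sqrt(3)/2) / 10
R = 576 * sqrt(3) / 20
R = 144/5*sqrt(3) m

144/5*sqrt(3) m


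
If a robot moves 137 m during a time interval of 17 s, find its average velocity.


Given: distance d = 137 m, time t = 17 s
Using v = d / t
v = 137 / 17
v = 137/17 m/s

137/17 m/s


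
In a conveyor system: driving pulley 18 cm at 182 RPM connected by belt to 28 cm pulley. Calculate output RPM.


Given: D1 = 18 cm, w1 = 182 RPM, D2 = 28 cm
Using D1*w1 = D2*w2
w2 = D1*w1 / D2
w2 = 18*182 / 28
w2 = 3276 / 28
w2 = 117 RPM

117 RPM


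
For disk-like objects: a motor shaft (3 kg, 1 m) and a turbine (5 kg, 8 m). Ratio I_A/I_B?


Given: M1=3 kg, R1=1 m, M2=5 kg, R2=8 m
For a disk: I = (1/2)*M*R^2, so I_A/I_B = (M1*R1^2)/(M2*R2^2)
M1*R1^2 = 3*1 = 3
M2*R2^2 = 5*64 = 320
I_A/I_B = 3/320 = 3/320

3/320


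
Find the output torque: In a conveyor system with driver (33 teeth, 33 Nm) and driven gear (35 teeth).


Given: N1 = 33, N2 = 35, T1 = 33 Nm
Using T2/T1 = N2/N1
T2 = T1 * N2 / N1
T2 = 33 * 35 / 33
T2 = 1155 / 33
T2 = 35 Nm

35 Nm


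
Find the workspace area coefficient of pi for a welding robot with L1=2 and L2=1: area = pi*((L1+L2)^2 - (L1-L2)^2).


Given: L1 = 2, L2 = 1
(L1+L2)^2 = (3)^2 = 9
(L1-L2)^2 = (1)^2 = 1
Difference = 9 - 1 = 8
This equals 4*L1*L2 = 4*2*1 = 8
Workspace area = 8*pi

8


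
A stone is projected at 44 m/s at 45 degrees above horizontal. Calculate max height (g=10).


Given: v0 = 44 m/s, theta = 45 deg, g = 10 m/s^2
sin^2(45) = 1/2
Using H = v0^2 * sin^2(theta) / (2*g)
H = 44^2 * 1/2 / (2*10)
H = 1936 * 1/2 / 20
H = 968 / 20
H = 242/5 m

242/5 m


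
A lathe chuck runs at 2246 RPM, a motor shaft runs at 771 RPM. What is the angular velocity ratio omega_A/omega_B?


Given: RPM_A = 2246, RPM_B = 771
omega = 2*pi*RPM/60, so omega_A/omega_B = RPM_A / RPM_B
omega_A/omega_B = 2246 / 771
omega_A/omega_B = 2246/771

2246/771


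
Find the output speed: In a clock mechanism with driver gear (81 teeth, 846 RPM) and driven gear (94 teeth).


Given: N1 = 81 teeth, w1 = 846 RPM, N2 = 94 teeth
Using N1*w1 = N2*w2
w2 = N1*w1 / N2
w2 = 81*846 / 94
w2 = 68526 / 94
w2 = 729 RPM

729 RPM


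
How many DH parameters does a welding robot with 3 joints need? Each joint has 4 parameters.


Given: 3 joints, 4 DH parameters per joint (d, theta, a, alpha)
Total DH parameters = number_of_joints * 4
Total = 3 * 4
Total = 12

12


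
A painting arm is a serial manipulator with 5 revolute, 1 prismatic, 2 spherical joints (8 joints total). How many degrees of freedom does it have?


Given: serial robot with 5 revolute, 1 prismatic, 2 spherical joints
DOF contribution per joint type: revolute=1, prismatic=1, spherical=3, fixed=0
DOF = 5*1 + 1*1 + 2*3
DOF = 12

12


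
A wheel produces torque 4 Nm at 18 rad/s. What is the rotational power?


Given: tau = 4 Nm, omega = 18 rad/s
Using P = tau * omega
P = 4 * 18
P = 72 W

72 W


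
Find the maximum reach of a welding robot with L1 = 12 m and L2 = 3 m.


Given: L1 = 12 m, L2 = 3 m
For a 2-link planar arm, max reach = L1 + L2 (fully extended)
Max reach = 12 + 3
Max reach = 15 m

15 m


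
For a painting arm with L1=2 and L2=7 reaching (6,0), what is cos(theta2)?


Given: L1 = 2, L2 = 7, target (x, y) = (6, 0)
Using cos(theta2) = (x^2 + y^2 - L1^2 - L2^2) / (2*L1*L2)
x^2 + y^2 = 6^2 + 0 = 36
L1^2 + L2^2 = 4 + 49 = 53
Numerator = 36 - 53 = -17
Denominator = 2*2*7 = 28
cos(theta2) = -17/28 = -17/28

-17/28


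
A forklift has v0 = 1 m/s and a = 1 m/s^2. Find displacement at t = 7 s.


Given: v0 = 1 m/s, a = 1 m/s^2, t = 7 s
Using s = v0*t + (1/2)*a*t^2
s = 1*7 + (1/2)*1*7^2
s = 7 + (1/2)*49
s = 7 + 49/2
s = 63/2

63/2 m


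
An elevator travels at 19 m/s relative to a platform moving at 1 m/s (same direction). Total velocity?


Given: object velocity = 19 m/s, platform velocity = 1 m/s (same direction)
Using classical velocity addition: v_total = v_object + v_platform
v_total = 19 + 1
v_total = 20 m/s

20 m/s


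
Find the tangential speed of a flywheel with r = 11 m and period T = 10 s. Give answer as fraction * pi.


Given: radius r = 11 m, period T = 10 s
Using v = 2*pi*r / T
v = 2*pi*11 / 10
v = 22*pi / 10
v = 11/5*pi m/s

11/5*pi m/s


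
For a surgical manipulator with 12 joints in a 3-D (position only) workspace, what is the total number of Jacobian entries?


Given: task space dimension = 3, joints = 12
Jacobian is a 3 x 12 matrix
Total entries = rows * columns
Total = 3 * 12
Total = 36

36


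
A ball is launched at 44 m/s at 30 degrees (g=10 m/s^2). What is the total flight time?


Given: v0 = 44 m/s, theta = 30 deg, g = 10 m/s^2
sin(30) = 1/2
Using T = 2*v0*sin(theta) / g
T = 2*44*1/2 / 10
T = 44 / 10
T = 22/5 s

22/5 s


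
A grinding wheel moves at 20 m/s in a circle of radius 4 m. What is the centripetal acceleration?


Given: v = 20 m/s, r = 4 m
Using a_c = v^2 / r
a_c = 20^2 / 4
a_c = 400 / 4
a_c = 100 m/s^2

100 m/s^2


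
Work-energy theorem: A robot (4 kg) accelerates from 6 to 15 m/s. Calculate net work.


Given: m = 4 kg, v0 = 6 m/s, v = 15 m/s
Using W = (1/2)*m*(v^2 - v0^2)
v^2 = 15^2 = 225
v0^2 = 6^2 = 36
v^2 - v0^2 = 225 - 36 = 189
W = (1/2)*4*189 = 378 J

378 J


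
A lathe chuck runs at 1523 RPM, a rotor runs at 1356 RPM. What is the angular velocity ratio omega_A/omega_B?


Given: RPM_A = 1523, RPM_B = 1356
omega = 2*pi*RPM/60, so omega_A/omega_B = RPM_A / RPM_B
omega_A/omega_B = 1523 / 1356
omega_A/omega_B = 1523/1356

1523/1356


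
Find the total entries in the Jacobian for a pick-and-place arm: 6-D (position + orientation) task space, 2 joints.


Given: task space dimension = 6, joints = 2
Jacobian is a 6 x 2 matrix
Total entries = rows * columns
Total = 6 * 2
Total = 12

12


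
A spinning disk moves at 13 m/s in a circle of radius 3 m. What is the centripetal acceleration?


Given: v = 13 m/s, r = 3 m
Using a_c = v^2 / r
a_c = 13^2 / 3
a_c = 169 / 3
a_c = 169/3 m/s^2

169/3 m/s^2


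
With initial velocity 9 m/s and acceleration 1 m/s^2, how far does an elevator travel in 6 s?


Given: v0 = 9 m/s, a = 1 m/s^2, t = 6 s
Using s = v0*t + (1/2)*a*t^2
s = 9*6 + (1/2)*1*6^2
s = 54 + (1/2)*36
s = 54 + 18
s = 72

72 m


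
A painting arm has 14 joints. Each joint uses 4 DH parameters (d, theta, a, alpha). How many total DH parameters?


Given: 14 joints, 4 DH parameters per joint (d, theta, a, alpha)
Total DH parameters = number_of_joints * 4
Total = 14 * 4
Total = 56

56


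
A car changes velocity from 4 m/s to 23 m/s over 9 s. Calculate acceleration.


Given: initial velocity v0 = 4 m/s, final velocity v = 23 m/s, time t = 9 s
Using a = (v - v0) / t
a = (23 - 4) / 9
a = 19 / 9
a = 19/9 m/s^2

19/9 m/s^2


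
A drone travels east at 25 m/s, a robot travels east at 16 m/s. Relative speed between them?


Given: v_A = 25 m/s east, v_B = 16 m/s east
Both move in the same direction; relative speed = |v_A - v_B|
|25 - 16| = |9|
= 9 m/s

9 m/s


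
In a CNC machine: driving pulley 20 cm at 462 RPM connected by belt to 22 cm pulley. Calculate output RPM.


Given: D1 = 20 cm, w1 = 462 RPM, D2 = 22 cm
Using D1*w1 = D2*w2
w2 = D1*w1 / D2
w2 = 20*462 / 22
w2 = 9240 / 22
w2 = 420 RPM

420 RPM


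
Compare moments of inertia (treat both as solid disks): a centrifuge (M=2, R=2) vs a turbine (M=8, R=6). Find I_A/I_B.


Given: M1=2 kg, R1=2 m, M2=8 kg, R2=6 m
For a disk: I = (1/2)*M*R^2, so I_A/I_B = (M1*R1^2)/(M2*R2^2)
M1*R1^2 = 2*4 = 8
M2*R2^2 = 8*36 = 288
I_A/I_B = 8/288 = 1/36

1/36


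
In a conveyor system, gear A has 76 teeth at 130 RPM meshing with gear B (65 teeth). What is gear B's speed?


Given: N1 = 76 teeth, w1 = 130 RPM, N2 = 65 teeth
Using N1*w1 = N2*w2
w2 = N1*w1 / N2
w2 = 76*130 / 65
w2 = 9880 / 65
w2 = 152 RPM

152 RPM


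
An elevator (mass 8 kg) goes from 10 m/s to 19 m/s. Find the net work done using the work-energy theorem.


Given: m = 8 kg, v0 = 10 m/s, v = 19 m/s
Using W = (1/2)*m*(v^2 - v0^2)
v^2 = 19^2 = 361
v0^2 = 10^2 = 100
v^2 - v0^2 = 361 - 100 = 261
W = (1/2)*8*261 = 1044 J

1044 J


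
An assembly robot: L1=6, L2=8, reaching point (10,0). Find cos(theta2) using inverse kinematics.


Given: L1 = 6, L2 = 8, target (x, y) = (10, 0)
Using cos(theta2) = (x^2 + y^2 - L1^2 - L2^2) / (2*L1*L2)
x^2 + y^2 = 10^2 + 0 = 100
L1^2 + L2^2 = 36 + 64 = 100
Numerator = 100 - 100 = 0
Denominator = 2*6*8 = 96
cos(theta2) = 0/96 = 0

0


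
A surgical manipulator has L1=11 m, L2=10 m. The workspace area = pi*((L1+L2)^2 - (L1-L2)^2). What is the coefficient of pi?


Given: L1 = 11, L2 = 10
(L1+L2)^2 = (21)^2 = 441
(L1-L2)^2 = (1)^2 = 1
Difference = 441 - 1 = 440
This equals 4*L1*L2 = 4*11*10 = 440
Workspace area = 440*pi

440


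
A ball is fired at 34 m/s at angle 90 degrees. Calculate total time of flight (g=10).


Given: v0 = 34 m/s, theta = 90 deg, g = 10 m/s^2
sin(90) = 1
Using T = 2*v0*sin(theta) / g
T = 2*34*1 / 10
T = 68 / 10
T = 34/5 s

34/5 s


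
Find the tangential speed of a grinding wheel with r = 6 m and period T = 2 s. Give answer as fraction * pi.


Given: radius r = 6 m, period T = 2 s
Using v = 2*pi*r / T
v = 2*pi*6 / 2
v = 12*pi / 2
v = 6*pi m/s

6*pi m/s


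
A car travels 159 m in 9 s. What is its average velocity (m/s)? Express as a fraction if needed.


Given: distance d = 159 m, time t = 9 s
Using v = d / t
v = 159 / 9
v = 53/3 m/s

53/3 m/s


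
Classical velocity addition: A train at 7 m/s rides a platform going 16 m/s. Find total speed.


Given: object velocity = 7 m/s, platform velocity = 16 m/s (same direction)
Using classical velocity addition: v_total = v_object + v_platform
v_total = 7 + 16
v_total = 23 m/s

23 m/s


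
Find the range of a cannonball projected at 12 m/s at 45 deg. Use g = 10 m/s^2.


Given: v0 = 12 m/s, theta = 45 deg, g = 10 m/s^2
sin(2*45) = sin(90) = 1
Using R = v0^2 * sin(2*theta) / g
R = 12^2 * 1 / 10
R = 144 / 10
R = 72/5 m

72/5 m


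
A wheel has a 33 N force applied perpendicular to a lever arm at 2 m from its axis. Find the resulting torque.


Given: F = 33 N, r = 2 m, angle = 90 deg (perpendicular)
Using tau = F * r * sin(90)
sin(90) = 1
tau = 33 * 2 * 1
tau = 66 Nm

66 Nm


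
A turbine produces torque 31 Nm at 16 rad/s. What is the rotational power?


Given: tau = 31 Nm, omega = 16 rad/s
Using P = tau * omega
P = 31 * 16
P = 496 W

496 W


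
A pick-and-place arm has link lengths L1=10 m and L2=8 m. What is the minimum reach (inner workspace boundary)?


Given: L1 = 10 m, L2 = 8 m
For a 2-link planar arm, min reach = |L1 - L2| (second link folded back)
Min reach = |10 - 8|
Min reach = 2 m

2 m


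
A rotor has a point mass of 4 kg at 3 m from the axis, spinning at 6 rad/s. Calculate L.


Given: m = 4 kg, r = 3 m, omega = 6 rad/s
For a point mass: I = m*r^2
I = 4*3^2 = 4*9 = 36
L = I*omega = 36*6
L = 216 kg*m^2/s

216 kg*m^2/s


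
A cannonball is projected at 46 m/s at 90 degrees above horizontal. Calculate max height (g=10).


Given: v0 = 46 m/s, theta = 90 deg, g = 10 m/s^2
sin^2(90) = 1
Using H = v0^2 * sin^2(theta) / (2*g)
H = 46^2 * 1 / (2*10)
H = 2116 * 1 / 20
H = 2116 / 20
H = 529/5 m

529/5 m


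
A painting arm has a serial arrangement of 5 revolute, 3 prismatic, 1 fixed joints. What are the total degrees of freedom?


Given: serial robot with 5 revolute, 3 prismatic, 1 fixed joints
DOF contribution per joint type: revolute=1, prismatic=1, spherical=3, fixed=0
DOF = 5*1 + 3*1 + 1*0
DOF = 8

8


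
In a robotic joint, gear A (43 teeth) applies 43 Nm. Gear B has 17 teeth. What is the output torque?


Given: N1 = 43, N2 = 17, T1 = 43 Nm
Using T2/T1 = N2/N1
T2 = T1 * N2 / N1
T2 = 43 * 17 / 43
T2 = 731 / 43
T2 = 17 Nm

17 Nm


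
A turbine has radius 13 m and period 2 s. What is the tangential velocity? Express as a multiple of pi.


Given: radius r = 13 m, period T = 2 s
Using v = 2*pi*r / T
v = 2*pi*13 / 2
v = 26*pi / 2
v = 13*pi m/s

13*pi m/s


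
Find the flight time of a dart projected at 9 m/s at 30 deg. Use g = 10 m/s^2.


Given: v0 = 9 m/s, theta = 30 deg, g = 10 m/s^2
sin(30) = 1/2
Using T = 2*v0*sin(theta) / g
T = 2*9*1/2 / 10
T = 9 / 10
T = 9/10 s

9/10 s


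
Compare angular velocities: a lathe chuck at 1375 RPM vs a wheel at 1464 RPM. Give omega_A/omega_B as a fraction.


Given: RPM_A = 1375, RPM_B = 1464
omega = 2*pi*RPM/60, so omega_A/omega_B = RPM_A / RPM_B
omega_A/omega_B = 1375 / 1464
omega_A/omega_B = 1375/1464

1375/1464


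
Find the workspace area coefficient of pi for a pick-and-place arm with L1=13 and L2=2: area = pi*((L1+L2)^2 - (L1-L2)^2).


Given: L1 = 13, L2 = 2
(L1+L2)^2 = (15)^2 = 225
(L1-L2)^2 = (11)^2 = 121
Difference = 225 - 121 = 104
This equals 4*L1*L2 = 4*13*2 = 104
Workspace area = 104*pi

104


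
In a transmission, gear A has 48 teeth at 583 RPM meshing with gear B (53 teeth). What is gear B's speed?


Given: N1 = 48 teeth, w1 = 583 RPM, N2 = 53 teeth
Using N1*w1 = N2*w2
w2 = N1*w1 / N2
w2 = 48*583 / 53
w2 = 27984 / 53
w2 = 528 RPM

528 RPM


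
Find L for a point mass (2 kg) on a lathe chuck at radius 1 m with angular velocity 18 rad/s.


Given: m = 2 kg, r = 1 m, omega = 18 rad/s
For a point mass: I = m*r^2
I = 2*1^2 = 2*1 = 2
L = I*omega = 2*18
L = 36 kg*m^2/s

36 kg*m^2/s


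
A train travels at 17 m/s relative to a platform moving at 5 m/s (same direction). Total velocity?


Given: object velocity = 17 m/s, platform velocity = 5 m/s (same direction)
Using classical velocity addition: v_total = v_object + v_platform
v_total = 17 + 5
v_total = 22 m/s

22 m/s


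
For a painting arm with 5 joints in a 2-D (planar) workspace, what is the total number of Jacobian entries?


Given: task space dimension = 2, joints = 5
Jacobian is a 2 x 5 matrix
Total entries = rows * columns
Total = 2 * 5
Total = 10

10


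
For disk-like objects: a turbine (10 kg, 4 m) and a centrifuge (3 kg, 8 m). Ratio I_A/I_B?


Given: M1=10 kg, R1=4 m, M2=3 kg, R2=8 m
For a disk: I = (1/2)*M*R^2, so I_A/I_B = (M1*R1^2)/(M2*R2^2)
M1*R1^2 = 10*16 = 160
M2*R2^2 = 3*64 = 192
I_A/I_B = 160/192 = 5/6

5/6


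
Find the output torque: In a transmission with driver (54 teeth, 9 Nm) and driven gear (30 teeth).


Given: N1 = 54, N2 = 30, T1 = 9 Nm
Using T2/T1 = N2/N1
T2 = T1 * N2 / N1
T2 = 9 * 30 / 54
T2 = 270 / 54
T2 = 5 Nm

5 Nm


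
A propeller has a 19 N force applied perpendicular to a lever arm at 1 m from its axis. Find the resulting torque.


Given: F = 19 N, r = 1 m, angle = 90 deg (perpendicular)
Using tau = F * r * sin(90)
sin(90) = 1
tau = 19 * 1 * 1
tau = 19 Nm

19 Nm


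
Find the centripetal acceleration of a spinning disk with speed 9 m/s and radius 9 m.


Given: v = 9 m/s, r = 9 m
Using a_c = v^2 / r
a_c = 9^2 / 9
a_c = 81 / 9
a_c = 9 m/s^2

9 m/s^2


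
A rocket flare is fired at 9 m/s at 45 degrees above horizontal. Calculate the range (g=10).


Given: v0 = 9 m/s, theta = 45 deg, g = 10 m/s^2
sin(2*45) = sin(90) = 1
Using R = v0^2 * sin(2*theta) / g
R = 9^2 * 1 / 10
R = 81 / 10
R = 81/10 m

81/10 m


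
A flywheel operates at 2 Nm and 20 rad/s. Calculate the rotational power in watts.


Given: tau = 2 Nm, omega = 20 rad/s
Using P = tau * omega
P = 2 * 20
P = 40 W

40 W


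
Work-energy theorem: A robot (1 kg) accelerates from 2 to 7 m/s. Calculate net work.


Given: m = 1 kg, v0 = 2 m/s, v = 7 m/s
Using W = (1/2)*m*(v^2 - v0^2)
v^2 = 7^2 = 49
v0^2 = 2^2 = 4
v^2 - v0^2 = 49 - 4 = 45
W = (1/2)*1*45 = 45/2 J

45/2 J


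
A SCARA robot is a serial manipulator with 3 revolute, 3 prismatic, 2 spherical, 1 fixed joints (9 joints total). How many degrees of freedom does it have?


Given: serial robot with 3 revolute, 3 prismatic, 2 spherical, 1 fixed joints
DOF contribution per joint type: revolute=1, prismatic=1, spherical=3, fixed=0
DOF = 3*1 + 3*1 + 2*3 + 1*0
DOF = 12

12


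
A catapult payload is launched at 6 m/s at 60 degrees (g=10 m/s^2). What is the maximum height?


Given: v0 = 6 m/s, theta = 60 deg, g = 10 m/s^2
sin^2(60) = 3/4
Using H = v0^2 * sin^2(theta) / (2*g)
H = 6^2 * 3/4 / (2*10)
H = 36 * 3/4 / 20
H = 27 / 20
H = 27/20 m

27/20 m


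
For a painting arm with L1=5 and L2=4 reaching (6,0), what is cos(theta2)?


Given: L1 = 5, L2 = 4, target (x, y) = (6, 0)
Using cos(theta2) = (x^2 + y^2 - L1^2 - L2^2) / (2*L1*L2)
x^2 + y^2 = 6^2 + 0 = 36
L1^2 + L2^2 = 25 + 16 = 41
Numerator = 36 - 41 = -5
Denominator = 2*5*4 = 40
cos(theta2) = -5/40 = -1/8

-1/8


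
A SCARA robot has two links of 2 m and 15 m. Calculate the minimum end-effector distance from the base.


Given: L1 = 2 m, L2 = 15 m
For a 2-link planar arm, min reach = |L1 - L2| (second link folded back)
Min reach = |2 - 15|
Min reach = 13 m

13 m


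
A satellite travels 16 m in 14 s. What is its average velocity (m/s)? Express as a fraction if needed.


Given: distance d = 16 m, time t = 14 s
Using v = d / t
v = 16 / 14
v = 8/7 m/s

8/7 m/s


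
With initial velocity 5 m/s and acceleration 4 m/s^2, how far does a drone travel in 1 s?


Given: v0 = 5 m/s, a = 4 m/s^2, t = 1 s
Using s = v0*t + (1/2)*a*t^2
s = 5*1 + (1/2)*4*1^2
s = 5 + (1/2)*4
s = 5 + 2
s = 7

7 m


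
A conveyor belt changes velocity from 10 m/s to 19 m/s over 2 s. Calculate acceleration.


Given: initial velocity v0 = 10 m/s, final velocity v = 19 m/s, time t = 2 s
Using a = (v - v0) / t
a = (19 - 10) / 2
a = 9 / 2
a = 9/2 m/s^2

9/2 m/s^2


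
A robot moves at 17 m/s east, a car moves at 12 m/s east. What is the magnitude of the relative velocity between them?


Given: v_A = 17 m/s east, v_B = 12 m/s east
Both move in the same direction; relative speed = |v_A - v_B|
|17 - 12| = |5|
= 5 m/s

5 m/s


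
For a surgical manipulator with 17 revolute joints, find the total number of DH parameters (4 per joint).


Given: 17 joints, 4 DH parameters per joint (d, theta, a, alpha)
Total DH parameters = number_of_joints * 4
Total = 17 * 4
Total = 68

68


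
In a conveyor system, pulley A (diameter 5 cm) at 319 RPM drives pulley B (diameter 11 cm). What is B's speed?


Given: D1 = 5 cm, w1 = 319 RPM, D2 = 11 cm
Using D1*w1 = D2*w2
w2 = D1*w1 / D2
w2 = 5*319 / 11
w2 = 1595 / 11
w2 = 145 RPM

145 RPM


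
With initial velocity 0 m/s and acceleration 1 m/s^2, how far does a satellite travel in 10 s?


Given: v0 = 0 m/s, a = 1 m/s^2, t = 10 s
Using s = v0*t + (1/2)*a*t^2
s = 0*10 + (1/2)*1*10^2
s = 0 + (1/2)*100
s = 0 + 50
s = 50

50 m


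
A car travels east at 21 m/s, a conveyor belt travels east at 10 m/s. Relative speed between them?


Given: v_A = 21 m/s east, v_B = 10 m/s east
Both move in the same direction; relative speed = |v_A - v_B|
|21 - 10| = |11|
= 11 m/s

11 m/s


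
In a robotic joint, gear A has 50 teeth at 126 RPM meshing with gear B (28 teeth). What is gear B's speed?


Given: N1 = 50 teeth, w1 = 126 RPM, N2 = 28 teeth
Using N1*w1 = N2*w2
w2 = N1*w1 / N2
w2 = 50*126 / 28
w2 = 6300 / 28
w2 = 225 RPM

225 RPM


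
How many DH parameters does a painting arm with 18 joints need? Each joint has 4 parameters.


Given: 18 joints, 4 DH parameters per joint (d, theta, a, alpha)
Total DH parameters = number_of_joints * 4
Total = 18 * 4
Total = 72

72


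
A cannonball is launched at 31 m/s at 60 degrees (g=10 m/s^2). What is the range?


Given: v0 = 31 m/s, theta = 60 deg, g = 10 m/s^2
sin(2*60) = sin(120) = sqrt(3)/2
Using R = v0^2 * sin(2*theta) / g
R = 31^2 * (sqrt(3)/2) / 10
R = 961 * sqrt(3) / 20
R = 961/20*sqrt(3) m

961/20*sqrt(3) m


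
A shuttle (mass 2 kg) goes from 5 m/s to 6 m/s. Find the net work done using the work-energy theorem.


Given: m = 2 kg, v0 = 5 m/s, v = 6 m/s
Using W = (1/2)*m*(v^2 - v0^2)
v^2 = 6^2 = 36
v0^2 = 5^2 = 25
v^2 - v0^2 = 36 - 25 = 11
W = (1/2)*2*11 = 11 J

11 J


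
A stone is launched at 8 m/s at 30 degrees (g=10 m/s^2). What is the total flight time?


Given: v0 = 8 m/s, theta = 30 deg, g = 10 m/s^2
sin(30) = 1/2
Using T = 2*v0*sin(theta) / g
T = 2*8*1/2 / 10
T = 8 / 10
T = 4/5 s

4/5 s


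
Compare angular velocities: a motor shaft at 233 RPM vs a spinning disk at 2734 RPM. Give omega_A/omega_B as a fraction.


Given: RPM_A = 233, RPM_B = 2734
omega = 2*pi*RPM/60, so omega_A/omega_B = RPM_A / RPM_B
omega_A/omega_B = 233 / 2734
omega_A/omega_B = 233/2734

233/2734


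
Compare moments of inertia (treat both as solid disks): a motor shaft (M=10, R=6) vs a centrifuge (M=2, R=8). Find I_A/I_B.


Given: M1=10 kg, R1=6 m, M2=2 kg, R2=8 m
For a disk: I = (1/2)*M*R^2, so I_A/I_B = (M1*R1^2)/(M2*R2^2)
M1*R1^2 = 10*36 = 360
M2*R2^2 = 2*64 = 128
I_A/I_B = 360/128 = 45/16

45/16


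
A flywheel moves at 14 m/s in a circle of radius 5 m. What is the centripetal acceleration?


Given: v = 14 m/s, r = 5 m
Using a_c = v^2 / r
a_c = 14^2 / 5
a_c = 196 / 5
a_c = 196/5 m/s^2

196/5 m/s^2


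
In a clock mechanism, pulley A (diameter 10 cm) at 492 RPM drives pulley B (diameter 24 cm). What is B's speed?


Given: D1 = 10 cm, w1 = 492 RPM, D2 = 24 cm
Using D1*w1 = D2*w2
w2 = D1*w1 / D2
w2 = 10*492 / 24
w2 = 4920 / 24
w2 = 205 RPM

205 RPM


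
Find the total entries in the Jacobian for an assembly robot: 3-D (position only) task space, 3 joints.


Given: task space dimension = 3, joints = 3
Jacobian is a 3 x 3 matrix
Total entries = rows * columns
Total = 3 * 3
Total = 9

9


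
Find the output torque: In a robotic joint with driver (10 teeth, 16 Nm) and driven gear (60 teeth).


Given: N1 = 10, N2 = 60, T1 = 16 Nm
Using T2/T1 = N2/N1
T2 = T1 * N2 / N1
T2 = 16 * 60 / 10
T2 = 960 / 10
T2 = 96 Nm

96 Nm


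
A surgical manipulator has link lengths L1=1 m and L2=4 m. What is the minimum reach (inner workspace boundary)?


Given: L1 = 1 m, L2 = 4 m
For a 2-link planar arm, min reach = |L1 - L2| (second link folded back)
Min reach = |1 - 4|
Min reach = 3 m

3 m


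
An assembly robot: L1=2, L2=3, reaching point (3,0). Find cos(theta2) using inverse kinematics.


Given: L1 = 2, L2 = 3, target (x, y) = (3, 0)
Using cos(theta2) = (x^2 + y^2 - L1^2 - L2^2) / (2*L1*L2)
x^2 + y^2 = 3^2 + 0 = 9
L1^2 + L2^2 = 4 + 9 = 13
Numerator = 9 - 13 = -4
Denominator = 2*2*3 = 12
cos(theta2) = -4/12 = -1/3

-1/3


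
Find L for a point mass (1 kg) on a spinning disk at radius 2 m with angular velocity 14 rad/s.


Given: m = 1 kg, r = 2 m, omega = 14 rad/s
For a point mass: I = m*r^2
I = 1*2^2 = 1*4 = 4
L = I*omega = 4*14
L = 56 kg*m^2/s

56 kg*m^2/s


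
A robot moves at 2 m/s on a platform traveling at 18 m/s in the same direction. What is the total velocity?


Given: object velocity = 2 m/s, platform velocity = 18 m/s (same direction)
Using classical velocity addition: v_total = v_object + v_platform
v_total = 2 + 18
v_total = 20 m/s

20 m/s


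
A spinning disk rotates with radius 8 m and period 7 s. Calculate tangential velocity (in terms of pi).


Given: radius r = 8 m, period T = 7 s
Using v = 2*pi*r / T
v = 2*pi*8 / 7
v = 16*pi / 7
v = 16/7*pi m/s

16/7*pi m/s


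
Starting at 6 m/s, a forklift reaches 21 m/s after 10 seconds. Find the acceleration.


Given: initial velocity v0 = 6 m/s, final velocity v = 21 m/s, time t = 10 s
Using a = (v - v0) / t
a = (21 - 6) / 10
a = 15 / 10
a = 3/2 m/s^2

3/2 m/s^2


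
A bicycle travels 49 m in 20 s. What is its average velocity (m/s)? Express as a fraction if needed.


Given: distance d = 49 m, time t = 20 s
Using v = d / t
v = 49 / 20
v = 49/20 m/s

49/20 m/s


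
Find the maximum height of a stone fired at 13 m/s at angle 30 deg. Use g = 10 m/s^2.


Given: v0 = 13 m/s, theta = 30 deg, g = 10 m/s^2
sin^2(30) = 1/4
Using H = v0^2 * sin^2(theta) / (2*g)
H = 13^2 * 1/4 / (2*10)
H = 169 * 1/4 / 20
H = 169/4 / 20
H = 169/80 m

169/80 m


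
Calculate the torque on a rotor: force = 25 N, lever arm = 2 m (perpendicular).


Given: F = 25 N, r = 2 m, angle = 90 deg (perpendicular)
Using tau = F * r * sin(90)
sin(90) = 1
tau = 25 * 2 * 1
tau = 50 Nm

50 Nm


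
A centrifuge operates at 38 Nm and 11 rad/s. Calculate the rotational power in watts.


Given: tau = 38 Nm, omega = 11 rad/s
Using P = tau * omega
P = 38 * 11
P = 418 W

418 W


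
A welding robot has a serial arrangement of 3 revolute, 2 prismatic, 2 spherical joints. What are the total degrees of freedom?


Given: serial robot with 3 revolute, 2 prismatic, 2 spherical joints
DOF contribution per joint type: revolute=1, prismatic=1, spherical=3, fixed=0
DOF = 3*1 + 2*1 + 2*3
DOF = 11

11


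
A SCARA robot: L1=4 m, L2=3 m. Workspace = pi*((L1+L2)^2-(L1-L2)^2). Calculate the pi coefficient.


Given: L1 = 4, L2 = 3
(L1+L2)^2 = (7)^2 = 49
(L1-L2)^2 = (1)^2 = 1
Difference = 49 - 1 = 48
This equals 4*L1*L2 = 4*4*3 = 48
Workspace area = 48*pi

48


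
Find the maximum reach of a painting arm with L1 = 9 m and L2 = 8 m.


Given: L1 = 9 m, L2 = 8 m
For a 2-link planar arm, max reach = L1 + L2 (fully extended)
Max reach = 9 + 8
Max reach = 17 m

17 m


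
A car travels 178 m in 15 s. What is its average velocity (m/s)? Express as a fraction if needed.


Given: distance d = 178 m, time t = 15 s
Using v = d / t
v = 178 / 15
v = 178/15 m/s

178/15 m/s


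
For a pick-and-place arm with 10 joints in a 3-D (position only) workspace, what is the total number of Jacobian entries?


Given: task space dimension = 3, joints = 10
Jacobian is a 3 x 10 matrix
Total entries = rows * columns
Total = 3 * 10
Total = 30

30


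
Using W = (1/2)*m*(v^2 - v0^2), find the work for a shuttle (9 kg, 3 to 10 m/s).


Given: m = 9 kg, v0 = 3 m/s, v = 10 m/s
Using W = (1/2)*m*(v^2 - v0^2)
v^2 = 10^2 = 100
v0^2 = 3^2 = 9
v^2 - v0^2 = 100 - 9 = 91
W = (1/2)*9*91 = 819/2 J

819/2 J


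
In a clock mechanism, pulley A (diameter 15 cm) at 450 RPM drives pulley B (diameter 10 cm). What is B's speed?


Given: D1 = 15 cm, w1 = 450 RPM, D2 = 10 cm
Using D1*w1 = D2*w2
w2 = D1*w1 / D2
w2 = 15*450 / 10
w2 = 6750 / 10
w2 = 675 RPM

675 RPM


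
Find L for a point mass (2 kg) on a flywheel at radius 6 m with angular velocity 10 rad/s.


Given: m = 2 kg, r = 6 m, omega = 10 rad/s
For a point mass: I = m*r^2
I = 2*6^2 = 2*36 = 72
L = I*omega = 72*10
L = 720 kg*m^2/s

720 kg*m^2/s


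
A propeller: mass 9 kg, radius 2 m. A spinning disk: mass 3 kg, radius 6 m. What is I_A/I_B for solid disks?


Given: M1=9 kg, R1=2 m, M2=3 kg, R2=6 m
For a disk: I = (1/2)*M*R^2, so I_A/I_B = (M1*R1^2)/(M2*R2^2)
M1*R1^2 = 9*4 = 36
M2*R2^2 = 3*36 = 108
I_A/I_B = 36/108 = 1/3

1/3


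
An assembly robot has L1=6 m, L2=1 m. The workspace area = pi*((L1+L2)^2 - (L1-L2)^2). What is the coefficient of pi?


Given: L1 = 6, L2 = 1
(L1+L2)^2 = (7)^2 = 49
(L1-L2)^2 = (5)^2 = 25
Difference = 49 - 25 = 24
This equals 4*L1*L2 = 4*6*1 = 24
Workspace area = 24*pi

24


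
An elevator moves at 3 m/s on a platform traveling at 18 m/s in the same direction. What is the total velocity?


Given: object velocity = 3 m/s, platform velocity = 18 m/s (same direction)
Using classical velocity addition: v_total = v_object + v_platform
v_total = 3 + 18
v_total = 21 m/s

21 m/s


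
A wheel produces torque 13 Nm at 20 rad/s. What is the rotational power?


Given: tau = 13 Nm, omega = 20 rad/s
Using P = tau * omega
P = 13 * 20
P = 260 W

260 W


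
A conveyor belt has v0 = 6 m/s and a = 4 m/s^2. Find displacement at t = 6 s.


Given: v0 = 6 m/s, a = 4 m/s^2, t = 6 s
Using s = v0*t + (1/2)*a*t^2
s = 6*6 + (1/2)*4*6^2
s = 36 + (1/2)*144
s = 36 + 72
s = 108

108 m


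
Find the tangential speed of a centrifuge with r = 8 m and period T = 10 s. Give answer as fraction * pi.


Given: radius r = 8 m, period T = 10 s
Using v = 2*pi*r / T
v = 2*pi*8 / 10
v = 16*pi / 10
v = 8/5*pi m/s

8/5*pi m/s


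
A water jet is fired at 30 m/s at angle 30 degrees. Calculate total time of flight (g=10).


Given: v0 = 30 m/s, theta = 30 deg, g = 10 m/s^2
sin(30) = 1/2
Using T = 2*v0*sin(theta) / g
T = 2*30*1/2 / 10
T = 30 / 10
T = 3 s

3 s


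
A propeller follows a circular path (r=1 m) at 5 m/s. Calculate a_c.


Given: v = 5 m/s, r = 1 m
Using a_c = v^2 / r
a_c = 5^2 / 1
a_c = 25 / 1
a_c = 25 m/s^2

25 m/s^2


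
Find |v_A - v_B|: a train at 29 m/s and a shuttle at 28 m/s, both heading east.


Given: v_A = 29 m/s east, v_B = 28 m/s east
Both move in the same direction; relative speed = |v_A - v_B|
|29 - 28| = |1|
= 1 m/s

1 m/s


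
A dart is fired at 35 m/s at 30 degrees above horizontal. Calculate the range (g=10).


Given: v0 = 35 m/s, theta = 30 deg, g = 10 m/s^2
sin(2*30) = sin(60) = sqrt(3)/2
Using R = v0^2 * sin(2*theta) / g
R = 35^2 * (sqrt(3)/2) / 10
R = 1225 * sqrt(3) / 20
R = 245/4*sqrt(3) m

245/4*sqrt(3) m


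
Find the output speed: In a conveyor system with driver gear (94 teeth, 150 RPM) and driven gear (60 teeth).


Given: N1 = 94 teeth, w1 = 150 RPM, N2 = 60 teeth
Using N1*w1 = N2*w2
w2 = N1*w1 / N2
w2 = 94*150 / 60
w2 = 14100 / 60
w2 = 235 RPM

235 RPM


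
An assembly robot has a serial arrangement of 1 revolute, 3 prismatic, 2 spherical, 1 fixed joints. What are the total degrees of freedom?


Given: serial robot with 1 revolute, 3 prismatic, 2 spherical, 1 fixed joints
DOF contribution per joint type: revolute=1, prismatic=1, spherical=3, fixed=0
DOF = 1*1 + 3*1 + 2*3 + 1*0
DOF = 10

10


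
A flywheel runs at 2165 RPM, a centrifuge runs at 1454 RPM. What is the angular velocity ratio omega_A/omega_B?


Given: RPM_A = 2165, RPM_B = 1454
omega = 2*pi*RPM/60, so omega_A/omega_B = RPM_A / RPM_B
omega_A/omega_B = 2165 / 1454
omega_A/omega_B = 2165/1454

2165/1454


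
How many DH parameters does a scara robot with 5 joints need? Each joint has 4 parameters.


Given: 5 joints, 4 DH parameters per joint (d, theta, a, alpha)
Total DH parameters = number_of_joints * 4
Total = 5 * 4
Total = 20

20


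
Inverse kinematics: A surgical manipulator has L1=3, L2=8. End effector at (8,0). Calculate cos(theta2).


Given: L1 = 3, L2 = 8, target (x, y) = (8, 0)
Using cos(theta2) = (x^2 + y^2 - L1^2 - L2^2) / (2*L1*L2)
x^2 + y^2 = 8^2 + 0 = 64
L1^2 + L2^2 = 9 + 64 = 73
Numerator = 64 - 73 = -9
Denominator = 2*3*8 = 48
cos(theta2) = -9/48 = -3/16

-3/16


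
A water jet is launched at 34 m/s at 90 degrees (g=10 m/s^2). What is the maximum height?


Given: v0 = 34 m/s, theta = 90 deg, g = 10 m/s^2
sin^2(90) = 1
Using H = v0^2 * sin^2(theta) / (2*g)
H = 34^2 * 1 / (2*10)
H = 1156 * 1 / 20
H = 1156 / 20
H = 289/5 m

289/5 m


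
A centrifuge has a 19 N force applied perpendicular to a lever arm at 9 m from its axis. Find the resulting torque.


Given: F = 19 N, r = 9 m, angle = 90 deg (perpendicular)
Using tau = F * r * sin(90)
sin(90) = 1
tau = 19 * 9 * 1
tau = 171 Nm

171 Nm


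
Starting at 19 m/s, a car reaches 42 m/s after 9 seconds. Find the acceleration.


Given: initial velocity v0 = 19 m/s, final velocity v = 42 m/s, time t = 9 s
Using a = (v - v0) / t
a = (42 - 19) / 9
a = 23 / 9
a = 23/9 m/s^2

23/9 m/s^2


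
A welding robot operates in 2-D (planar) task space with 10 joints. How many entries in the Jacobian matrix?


Given: task space dimension = 2, joints = 10
Jacobian is a 2 x 10 matrix
Total entries = rows * columns
Total = 2 * 10
Total = 20

20


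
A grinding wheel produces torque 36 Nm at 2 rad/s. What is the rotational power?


Given: tau = 36 Nm, omega = 2 rad/s
Using P = tau * omega
P = 36 * 2
P = 72 W

72 W


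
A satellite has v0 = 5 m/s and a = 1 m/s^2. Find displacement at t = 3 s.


Given: v0 = 5 m/s, a = 1 m/s^2, t = 3 s
Using s = v0*t + (1/2)*a*t^2
s = 5*3 + (1/2)*1*3^2
s = 15 + (1/2)*9
s = 15 + 9/2
s = 39/2

39/2 m


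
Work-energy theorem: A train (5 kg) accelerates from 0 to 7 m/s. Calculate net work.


Given: m = 5 kg, v0 = 0 m/s, v = 7 m/s
Using W = (1/2)*m*(v^2 - v0^2)
v^2 = 7^2 = 49
v0^2 = 0^2 = 0
v^2 - v0^2 = 49 - 0 = 49
W = (1/2)*5*49 = 245/2 J

245/2 J


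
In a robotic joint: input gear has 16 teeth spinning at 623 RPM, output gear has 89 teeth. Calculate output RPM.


Given: N1 = 16 teeth, w1 = 623 RPM, N2 = 89 teeth
Using N1*w1 = N2*w2
w2 = N1*w1 / N2
w2 = 16*623 / 89
w2 = 9968 / 89
w2 = 112 RPM

112 RPM


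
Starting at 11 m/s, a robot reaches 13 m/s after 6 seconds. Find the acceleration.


Given: initial velocity v0 = 11 m/s, final velocity v = 13 m/s, time t = 6 s
Using a = (v - v0) / t
a = (13 - 11) / 6
a = 2 / 6
a = 1/3 m/s^2

1/3 m/s^2


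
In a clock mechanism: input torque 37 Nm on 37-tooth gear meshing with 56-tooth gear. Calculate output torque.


Given: N1 = 37, N2 = 56, T1 = 37 Nm
Using T2/T1 = N2/N1
T2 = T1 * N2 / N1
T2 = 37 * 56 / 37
T2 = 2072 / 37
T2 = 56 Nm

56 Nm


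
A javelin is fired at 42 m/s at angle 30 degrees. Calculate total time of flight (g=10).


Given: v0 = 42 m/s, theta = 30 deg, g = 10 m/s^2
sin(30) = 1/2
Using T = 2*v0*sin(theta) / g
T = 2*42*1/2 / 10
T = 42 / 10
T = 21/5 s

21/5 s


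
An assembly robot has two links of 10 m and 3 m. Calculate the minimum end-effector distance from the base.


Given: L1 = 10 m, L2 = 3 m
For a 2-link planar arm, min reach = |L1 - L2| (second link folded back)
Min reach = |10 - 3|
Min reach = 7 m

7 m


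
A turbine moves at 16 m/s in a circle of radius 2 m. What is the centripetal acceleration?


Given: v = 16 m/s, r = 2 m
Using a_c = v^2 / r
a_c = 16^2 / 2
a_c = 256 / 2
a_c = 128 m/s^2

128 m/s^2


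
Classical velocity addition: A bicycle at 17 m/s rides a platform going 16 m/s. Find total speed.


Given: object velocity = 17 m/s, platform velocity = 16 m/s (same direction)
Using classical velocity addition: v_total = v_object + v_platform
v_total = 17 + 16
v_total = 33 m/s

33 m/s


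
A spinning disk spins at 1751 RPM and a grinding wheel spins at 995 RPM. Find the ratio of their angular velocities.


Given: RPM_A = 1751, RPM_B = 995
omega = 2*pi*RPM/60, so omega_A/omega_B = RPM_A / RPM_B
omega_A/omega_B = 1751 / 995
omega_A/omega_B = 1751/995

1751/995


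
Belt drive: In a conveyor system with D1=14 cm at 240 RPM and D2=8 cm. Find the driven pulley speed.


Given: D1 = 14 cm, w1 = 240 RPM, D2 = 8 cm
Using D1*w1 = D2*w2
w2 = D1*w1 / D2
w2 = 14*240 / 8
w2 = 3360 / 8
w2 = 420 RPM

420 RPM


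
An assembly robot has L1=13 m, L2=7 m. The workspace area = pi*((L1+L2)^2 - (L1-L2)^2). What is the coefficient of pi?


Given: L1 = 13, L2 = 7
(L1+L2)^2 = (20)^2 = 400
(L1-L2)^2 = (6)^2 = 36
Difference = 400 - 36 = 364
This equals 4*L1*L2 = 4*13*7 = 364
Workspace area = 364*pi

364


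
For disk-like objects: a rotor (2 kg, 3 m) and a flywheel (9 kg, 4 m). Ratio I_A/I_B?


Given: M1=2 kg, R1=3 m, M2=9 kg, R2=4 m
For a disk: I = (1/2)*M*R^2, so I_A/I_B = (M1*R1^2)/(M2*R2^2)
M1*R1^2 = 2*9 = 18
M2*R2^2 = 9*16 = 144
I_A/I_B = 18/144 = 1/8

1/8


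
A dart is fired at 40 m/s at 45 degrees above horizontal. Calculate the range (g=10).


Given: v0 = 40 m/s, theta = 45 deg, g = 10 m/s^2
sin(2*45) = sin(90) = 1
Using R = v0^2 * sin(2*theta) / g
R = 40^2 * 1 / 10
R = 1600 / 10
R = 160 m

160 m


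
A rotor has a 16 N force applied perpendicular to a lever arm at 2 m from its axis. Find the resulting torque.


Given: F = 16 N, r = 2 m, angle = 90 deg (perpendicular)
Using tau = F * r * sin(90)
sin(90) = 1
tau = 16 * 2 * 1
tau = 32 Nm

32 Nm


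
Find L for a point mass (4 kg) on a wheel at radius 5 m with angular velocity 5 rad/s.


Given: m = 4 kg, r = 5 m, omega = 5 rad/s
For a point mass: I = m*r^2
I = 4*5^2 = 4*25 = 100
L = I*omega = 100*5
L = 500 kg*m^2/s

500 kg*m^2/s


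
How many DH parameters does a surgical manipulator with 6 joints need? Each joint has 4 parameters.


Given: 6 joints, 4 DH parameters per joint (d, theta, a, alpha)
Total DH parameters = number_of_joints * 4
Total = 6 * 4
Total = 24

24


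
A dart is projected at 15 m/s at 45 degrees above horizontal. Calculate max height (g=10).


Given: v0 = 15 m/s, theta = 45 deg, g = 10 m/s^2
sin^2(45) = 1/2
Using H = v0^2 * sin^2(theta) / (2*g)
H = 15^2 * 1/2 / (2*10)
H = 225 * 1/2 / 20
H = 225/2 / 20
H = 45/8 m

45/8 m


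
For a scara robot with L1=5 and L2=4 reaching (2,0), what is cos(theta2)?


Given: L1 = 5, L2 = 4, target (x, y) = (2, 0)
Using cos(theta2) = (x^2 + y^2 - L1^2 - L2^2) / (2*L1*L2)
x^2 + y^2 = 2^2 + 0 = 4
L1^2 + L2^2 = 25 + 16 = 41
Numerator = 4 - 41 = -37
Denominator = 2*5*4 = 40
cos(theta2) = -37/40 = -37/40

-37/40


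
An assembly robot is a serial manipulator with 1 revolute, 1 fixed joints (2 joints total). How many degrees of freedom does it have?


Given: serial robot with 1 revolute, 1 fixed joints
DOF contribution per joint type: revolute=1, prismatic=1, spherical=3, fixed=0
DOF = 1*1 + 1*0
DOF = 1

1


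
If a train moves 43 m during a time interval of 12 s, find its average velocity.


Given: distance d = 43 m, time t = 12 s
Using v = d / t
v = 43 / 12
v = 43/12 m/s

43/12 m/s


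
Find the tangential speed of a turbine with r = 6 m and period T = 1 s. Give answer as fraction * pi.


Given: radius r = 6 m, period T = 1 s
Using v = 2*pi*r / T
v = 2*pi*6 / 1
v = 12*pi / 1
v = 12*pi m/s

12*pi m/s


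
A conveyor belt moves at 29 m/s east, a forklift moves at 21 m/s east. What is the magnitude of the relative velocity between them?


Given: v_A = 29 m/s east, v_B = 21 m/s east
Both move in the same direction; relative speed = |v_A - v_B|
|29 - 21| = |8|
= 8 m/s

8 m/s


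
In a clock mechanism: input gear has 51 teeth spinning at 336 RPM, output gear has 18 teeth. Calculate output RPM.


Given: N1 = 51 teeth, w1 = 336 RPM, N2 = 18 teeth
Using N1*w1 = N2*w2
w2 = N1*w1 / N2
w2 = 51*336 / 18
w2 = 17136 / 18
w2 = 952 RPM

952 RPM


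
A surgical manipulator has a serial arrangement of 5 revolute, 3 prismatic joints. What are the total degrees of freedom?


Given: serial robot with 5 revolute, 3 prismatic joints
DOF contribution per joint type: revolute=1, prismatic=1, spherical=3, fixed=0
DOF = 5*1 + 3*1
DOF = 8

8


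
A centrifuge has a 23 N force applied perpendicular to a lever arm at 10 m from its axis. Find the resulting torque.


Given: F = 23 N, r = 10 m, angle = 90 deg (perpendicular)
Using tau = F * r * sin(90)
sin(90) = 1
tau = 23 * 10 * 1
tau = 230 Nm

230 Nm
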